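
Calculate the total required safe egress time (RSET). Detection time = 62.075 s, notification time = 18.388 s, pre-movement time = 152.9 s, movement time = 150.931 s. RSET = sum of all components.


Total = 62.075 + 18.388 + 152.9 + 150.931 = 384.294 s

384.294 s


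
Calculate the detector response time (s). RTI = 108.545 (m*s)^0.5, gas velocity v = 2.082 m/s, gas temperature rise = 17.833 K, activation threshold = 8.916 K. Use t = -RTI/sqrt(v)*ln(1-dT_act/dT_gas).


dT_act/dT_gas = 0.49997
ln(1 - 0.49997) = -0.69309
t = -108.545 / sqrt(2.082) * -0.69309 = 52.139 s

52.139 s


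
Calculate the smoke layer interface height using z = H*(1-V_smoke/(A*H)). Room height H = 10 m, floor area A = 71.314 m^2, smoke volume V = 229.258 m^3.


V/(A*H) = 0.32148
1 - 0.32148 = 0.67852
z = 10 * 0.67852 = 6.7852 m

6.7852 m


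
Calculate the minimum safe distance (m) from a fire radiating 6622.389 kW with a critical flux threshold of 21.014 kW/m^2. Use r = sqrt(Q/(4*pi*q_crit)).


4*pi*q_crit = 264.07
Q/(4*pi*q_crit) = 25.078
r = sqrt(25.078) = 5.0078 m

5.0078 m


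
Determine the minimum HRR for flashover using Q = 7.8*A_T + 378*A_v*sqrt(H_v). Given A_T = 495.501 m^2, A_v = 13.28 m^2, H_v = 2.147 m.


7.8*A_T = 3864.9
sqrt(H_v) = 1.4653
378*A_v*sqrt(H_v) = 7355.4
Q = 3864.9 + 7355.4 = 11220 kW

11220 kW


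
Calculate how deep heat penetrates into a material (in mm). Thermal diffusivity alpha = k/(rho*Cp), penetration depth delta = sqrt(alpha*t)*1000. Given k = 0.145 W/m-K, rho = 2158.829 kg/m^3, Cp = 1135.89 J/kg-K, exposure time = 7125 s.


alpha = 0.145 / (2158.829 * 1135.89) = 5.9131e-08 m^2/s
alpha * t = 0.00042131
delta = sqrt(0.00042131) * 1000 = 20.526 mm

20.526 mm


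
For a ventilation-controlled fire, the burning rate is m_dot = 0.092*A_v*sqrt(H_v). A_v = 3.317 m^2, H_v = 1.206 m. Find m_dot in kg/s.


sqrt(H_v) = 1.0982
m_dot = 0.092 * 3.317 * 1.0982 = 0.33513 kg/s

0.33513 kg/s


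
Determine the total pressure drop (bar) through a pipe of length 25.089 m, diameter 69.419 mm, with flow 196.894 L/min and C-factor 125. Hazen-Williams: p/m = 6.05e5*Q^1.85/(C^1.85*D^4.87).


Q^1.85 = 17552
C^1.85 = 7573.3
D^4.87 = 9.2897e+08
p/m = 0.0015094 bar/m
p_total = 0.0015094 * 25.089 = 0.037869 bar

0.037869 bar


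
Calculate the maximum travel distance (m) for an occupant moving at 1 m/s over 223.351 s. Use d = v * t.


d = 1 * 223.351 = 223.351 m

223.351 m


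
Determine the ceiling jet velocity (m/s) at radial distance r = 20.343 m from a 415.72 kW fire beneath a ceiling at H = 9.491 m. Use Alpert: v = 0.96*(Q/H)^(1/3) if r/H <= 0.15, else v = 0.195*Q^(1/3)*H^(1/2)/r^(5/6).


r/H = 20.343 / 9.491 = 2.1434
r/H > 0.15, so v = 0.195*Q^(1/3)*H^(1/2)/r^(5/6)
Q^(1/3) = 7.4633
H^(1/2) = 3.0807
r^(5/6) = 12.312
v = 0.195 * 7.4633 * 3.0807 / 12.312 = 0.36415 m/s

0.36415 m/s


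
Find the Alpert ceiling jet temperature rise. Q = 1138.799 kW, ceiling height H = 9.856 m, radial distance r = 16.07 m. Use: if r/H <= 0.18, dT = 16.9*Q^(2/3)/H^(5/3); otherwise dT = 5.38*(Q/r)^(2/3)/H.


r/H = 16.07 / 9.856 = 1.6305
r/H > 0.18, so dT = 5.38*(Q/r)^(2/3)/H
Q/r = 70.865
(Q/r)^(2/3) = 17.125
dT = 5.38 * 17.125 / 9.856 = 9.3476 K

9.3476 K


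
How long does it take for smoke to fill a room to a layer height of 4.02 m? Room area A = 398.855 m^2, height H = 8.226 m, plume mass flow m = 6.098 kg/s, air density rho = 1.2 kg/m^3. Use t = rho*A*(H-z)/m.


H - z = 4.206 m
t = 1.2 * 398.855 * 4.206 / 6.098 = 330.12 s

330.12 s


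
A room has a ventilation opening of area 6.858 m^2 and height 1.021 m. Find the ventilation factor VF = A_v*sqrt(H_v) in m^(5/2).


sqrt(H_v) = 1.0104
VF = 6.858 * 1.0104 = 6.9296 m^(5/2)

6.9296 m^(5/2)


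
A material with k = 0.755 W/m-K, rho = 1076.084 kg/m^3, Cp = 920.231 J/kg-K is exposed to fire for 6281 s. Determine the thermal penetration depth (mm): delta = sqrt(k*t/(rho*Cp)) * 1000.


alpha = 0.755 / (1076.084 * 920.231) = 7.6244e-07 m^2/s
alpha * t = 0.0047889
delta = sqrt(0.0047889) * 1000 = 69.202 mm

69.202 mm


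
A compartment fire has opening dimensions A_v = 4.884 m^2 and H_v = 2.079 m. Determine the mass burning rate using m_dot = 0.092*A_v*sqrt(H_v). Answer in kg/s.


sqrt(H_v) = 1.4419
m_dot = 0.092 * 4.884 * 1.4419 = 0.64787 kg/s

0.64787 kg/s


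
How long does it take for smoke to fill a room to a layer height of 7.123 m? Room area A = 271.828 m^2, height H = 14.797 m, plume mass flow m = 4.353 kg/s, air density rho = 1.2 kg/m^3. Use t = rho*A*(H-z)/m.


H - z = 7.674 m
t = 1.2 * 271.828 * 7.674 / 4.353 = 575.05 s

575.05 s


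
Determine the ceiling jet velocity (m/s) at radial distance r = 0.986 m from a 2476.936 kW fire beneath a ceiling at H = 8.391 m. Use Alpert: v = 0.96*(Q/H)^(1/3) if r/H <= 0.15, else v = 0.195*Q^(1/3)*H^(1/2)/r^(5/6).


r/H = 0.986 / 8.391 = 0.11751
r/H <= 0.15, so v = 0.96*(Q/H)^(1/3)
Q/H = 295.19
(Q/H)^(1/3) = 6.6584
v = 0.96 * 6.6584 = 6.3920 m/s

6.3920 m/s


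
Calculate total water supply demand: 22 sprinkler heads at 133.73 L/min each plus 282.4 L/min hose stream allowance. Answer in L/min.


Sprinkler demand = 22 * 133.73 = 2942.06 L/min
Total = 2942.06 + 282.4 = 3224.46 L/min

3224.46 L/min


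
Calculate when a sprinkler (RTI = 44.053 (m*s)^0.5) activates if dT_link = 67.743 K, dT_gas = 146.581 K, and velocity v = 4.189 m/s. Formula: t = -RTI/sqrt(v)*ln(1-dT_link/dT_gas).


dT_link/dT_gas = 0.46215
ln(1 - 0.46215) = -0.62018
t = -44.053 / sqrt(4.189) * -0.62018 = 13.349 s

13.349 s


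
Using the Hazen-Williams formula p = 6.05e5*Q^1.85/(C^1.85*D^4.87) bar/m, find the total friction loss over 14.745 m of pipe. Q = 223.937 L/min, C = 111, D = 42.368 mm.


Q^1.85 = 22271
C^1.85 = 6079.2
D^4.87 = 8.3883e+07
p/m = 0.026422 bar/m
p_total = 0.026422 * 14.745 = 0.38959 bar

0.38959 bar


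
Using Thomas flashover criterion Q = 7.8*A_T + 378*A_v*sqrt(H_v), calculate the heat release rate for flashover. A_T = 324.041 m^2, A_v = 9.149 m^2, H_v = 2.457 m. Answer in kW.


7.8*A_T = 2527.5
sqrt(H_v) = 1.5675
378*A_v*sqrt(H_v) = 5420.9
Q = 2527.5 + 5420.9 = 7948.4 kW

7948.4 kW


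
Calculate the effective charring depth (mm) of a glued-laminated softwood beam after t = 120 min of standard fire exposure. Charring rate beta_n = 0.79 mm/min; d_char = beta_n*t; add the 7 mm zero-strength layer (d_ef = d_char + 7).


d_char = 0.79 * 120 = 94.8 mm
d_ef = 94.8 + 1.0*7 = 101.8 mm

101.8 mm


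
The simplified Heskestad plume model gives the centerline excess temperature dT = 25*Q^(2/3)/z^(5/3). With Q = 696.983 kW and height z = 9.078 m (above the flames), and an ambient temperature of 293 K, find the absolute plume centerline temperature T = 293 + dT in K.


Q^(2/3) = 78.611
z^(5/3) = 39.505
dT = 25 * 78.611 / 39.505 = 49.747 K
T = 293 + 49.747 = 342.75 K

342.75 K


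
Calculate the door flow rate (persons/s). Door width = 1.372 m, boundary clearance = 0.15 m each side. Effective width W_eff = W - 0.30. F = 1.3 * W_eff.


W_eff = 1.372 - 0.30 = 1.072 m
F = 1.3 * 1.072 = 1.3936 persons/s

1.3936 persons/s


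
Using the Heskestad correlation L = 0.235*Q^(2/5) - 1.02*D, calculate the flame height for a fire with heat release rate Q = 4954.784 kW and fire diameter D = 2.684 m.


Q^(2/5) = 30.061
0.235 * Q^(2/5) = 7.0644
1.02 * D = 2.7377
L = 4.3268 m

4.3268 m


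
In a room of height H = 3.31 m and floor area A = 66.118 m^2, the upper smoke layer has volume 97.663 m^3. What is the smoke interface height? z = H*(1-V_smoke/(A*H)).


V/(A*H) = 0.44625
1 - 0.44625 = 0.55375
z = 3.31 * 0.55375 = 1.8329 m

1.8329 m


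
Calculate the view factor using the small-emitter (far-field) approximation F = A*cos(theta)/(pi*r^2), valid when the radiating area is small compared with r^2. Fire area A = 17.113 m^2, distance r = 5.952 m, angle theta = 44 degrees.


cos(44 deg) = 0.71934
pi*r^2 = 111.30
F = 17.113 * 0.71934 / 111.30 = 0.11061

0.11061


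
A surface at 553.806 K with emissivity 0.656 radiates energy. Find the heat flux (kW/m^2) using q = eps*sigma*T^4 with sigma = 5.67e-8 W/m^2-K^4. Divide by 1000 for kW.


T^4 = 9.4066e+10
q = 0.656 * 5.67e-8 * 9.4066e+10 / 1000 = 3.4988 kW/m^2

3.4988 kW/m^2


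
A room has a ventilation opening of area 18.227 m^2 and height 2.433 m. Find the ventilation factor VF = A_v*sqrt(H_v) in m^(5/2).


sqrt(H_v) = 1.5598
VF = 18.227 * 1.5598 = 28.431 m^(5/2)

28.431 m^(5/2)


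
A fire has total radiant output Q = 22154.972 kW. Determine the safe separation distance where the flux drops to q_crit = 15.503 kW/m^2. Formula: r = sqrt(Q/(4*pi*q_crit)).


4*pi*q_crit = 194.82
Q/(4*pi*q_crit) = 113.72
r = sqrt(113.72) = 10.664 m

10.664 m


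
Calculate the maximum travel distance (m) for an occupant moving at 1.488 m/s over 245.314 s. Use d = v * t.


d = 1.488 * 245.314 = 365.03 m

365.03 m


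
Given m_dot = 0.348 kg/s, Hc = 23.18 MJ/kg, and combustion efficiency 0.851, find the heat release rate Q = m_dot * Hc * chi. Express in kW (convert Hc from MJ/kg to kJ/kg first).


Hc = 23.18 MJ/kg = 23.18 * 1000 kJ/kg = 23180 kJ/kg
Q = 0.348 kg/s * 23180 kJ/kg * 0.851 = 6864.7 kW

6864.7 kW


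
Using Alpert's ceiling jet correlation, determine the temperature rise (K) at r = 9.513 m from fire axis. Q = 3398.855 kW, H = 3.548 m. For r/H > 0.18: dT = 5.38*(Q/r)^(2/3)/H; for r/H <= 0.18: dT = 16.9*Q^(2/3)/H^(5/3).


r/H = 9.513 / 3.548 = 2.6812
r/H > 0.18, so dT = 5.38*(Q/r)^(2/3)/H
Q/r = 357.29
(Q/r)^(2/3) = 50.351
dT = 5.38 * 50.351 / 3.548 = 76.350 K

76.350 K


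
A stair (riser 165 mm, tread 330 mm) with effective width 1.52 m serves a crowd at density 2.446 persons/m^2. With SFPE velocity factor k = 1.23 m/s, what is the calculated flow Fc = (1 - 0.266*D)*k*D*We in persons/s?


1 - 0.266*D = 1 - 0.266*2.446 = 0.34936
Fs = 0.34936 * 1.23 * 2.446 = 1.0511 persons/(s*m)
Fc = 1.0511 * 1.52 = 1.5977 persons/s

1.5977 persons/s


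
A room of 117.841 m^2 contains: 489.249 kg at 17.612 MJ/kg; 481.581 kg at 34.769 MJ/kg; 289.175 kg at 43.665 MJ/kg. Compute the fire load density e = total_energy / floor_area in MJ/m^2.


Total energy = 489.249*17.612 + 481.581*34.769 + 289.175*43.665
= 8616.653 + 16744.09 + 12626.83
= 37987.57 MJ
e = 37987.57 / 117.841 = 322.36 MJ/m^2

322.36 MJ/m^2


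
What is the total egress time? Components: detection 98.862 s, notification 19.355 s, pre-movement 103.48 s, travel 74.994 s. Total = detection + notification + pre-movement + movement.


Total = 98.862 + 19.355 + 103.48 + 74.994 = 296.691 s

296.691 s


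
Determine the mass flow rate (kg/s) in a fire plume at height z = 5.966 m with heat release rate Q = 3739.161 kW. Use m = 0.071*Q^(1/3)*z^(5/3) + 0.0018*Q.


Q^(1/3) = 15.521
z^(5/3) = 19.625
First term = 0.071 * 15.521 * 19.625 = 21.627
Second term = 0.0018 * 3739.161 = 6.7305
m = 28.357 kg/s

28.357 kg/s


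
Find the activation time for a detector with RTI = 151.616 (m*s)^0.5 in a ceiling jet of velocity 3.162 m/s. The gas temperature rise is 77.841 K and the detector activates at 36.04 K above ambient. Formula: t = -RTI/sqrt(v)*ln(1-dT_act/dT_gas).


dT_act/dT_gas = 0.46300
ln(1 - 0.46300) = -0.62175
t = -151.616 / sqrt(3.162) * -0.62175 = 53.013 s

53.013 s


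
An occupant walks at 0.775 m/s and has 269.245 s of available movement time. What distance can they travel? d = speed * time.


d = 0.775 * 269.245 = 208.66 m

208.66 m


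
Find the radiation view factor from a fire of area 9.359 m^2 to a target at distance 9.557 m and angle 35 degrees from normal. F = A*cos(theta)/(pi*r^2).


cos(35 deg) = 0.81915
pi*r^2 = 286.94
F = 9.359 * 0.81915 / 286.94 = 0.026718

0.026718


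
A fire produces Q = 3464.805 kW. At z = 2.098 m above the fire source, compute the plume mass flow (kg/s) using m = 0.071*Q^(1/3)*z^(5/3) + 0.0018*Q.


Q^(1/3) = 15.132
z^(5/3) = 3.4383
First term = 0.071 * 15.132 * 3.4383 = 3.6940
Second term = 0.0018 * 3464.805 = 6.2366
m = 9.9306 kg/s

9.9306 kg/s


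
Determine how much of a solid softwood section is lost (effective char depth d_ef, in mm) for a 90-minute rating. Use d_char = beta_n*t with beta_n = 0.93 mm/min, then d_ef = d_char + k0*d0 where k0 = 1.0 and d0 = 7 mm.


d_char = 0.93 * 90 = 83.7 mm
d_ef = 83.7 + 1.0*7 = 90.7 mm

90.7 mm


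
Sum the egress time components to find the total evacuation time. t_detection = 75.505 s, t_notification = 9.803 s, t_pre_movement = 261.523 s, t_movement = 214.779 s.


Total = 75.505 + 9.803 + 261.523 + 214.779 = 561.61 s

561.61 s


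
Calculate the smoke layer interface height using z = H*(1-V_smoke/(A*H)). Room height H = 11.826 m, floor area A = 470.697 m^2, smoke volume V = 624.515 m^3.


V/(A*H) = 0.11219
1 - 0.11219 = 0.88781
z = 11.826 * 0.88781 = 10.499 m

10.499 m


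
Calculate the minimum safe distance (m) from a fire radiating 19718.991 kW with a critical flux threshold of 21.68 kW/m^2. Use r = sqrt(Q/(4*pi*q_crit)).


4*pi*q_crit = 272.44
Q/(4*pi*q_crit) = 72.379
r = sqrt(72.379) = 8.5076 m

8.5076 m


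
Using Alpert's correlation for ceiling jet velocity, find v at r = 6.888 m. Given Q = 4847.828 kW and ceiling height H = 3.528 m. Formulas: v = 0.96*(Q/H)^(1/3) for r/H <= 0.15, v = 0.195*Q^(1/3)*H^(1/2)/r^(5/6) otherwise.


r/H = 6.888 / 3.528 = 1.9524
r/H > 0.15, so v = 0.195*Q^(1/3)*H^(1/2)/r^(5/6)
Q^(1/3) = 16.924
H^(1/2) = 1.8783
r^(5/6) = 4.9936
v = 0.195 * 16.924 * 1.8783 / 4.9936 = 1.2414 m/s

1.2414 m/s


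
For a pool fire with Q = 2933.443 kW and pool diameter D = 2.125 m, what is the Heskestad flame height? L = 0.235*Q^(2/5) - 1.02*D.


Q^(2/5) = 24.375
0.235 * Q^(2/5) = 5.7282
1.02 * D = 2.1675
L = 3.5607 m

3.5607 m


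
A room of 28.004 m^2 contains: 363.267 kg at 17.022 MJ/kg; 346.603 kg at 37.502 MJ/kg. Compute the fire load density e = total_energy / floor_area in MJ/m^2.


Total energy = 363.267*17.022 + 346.603*37.502
= 6183.531 + 12998.31
= 19181.84 MJ
e = 19181.84 / 28.004 = 684.97 MJ/m^2

684.97 MJ/m^2


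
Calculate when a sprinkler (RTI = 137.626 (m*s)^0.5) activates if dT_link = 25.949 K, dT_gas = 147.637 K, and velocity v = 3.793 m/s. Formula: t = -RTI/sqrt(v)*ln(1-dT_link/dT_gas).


dT_link/dT_gas = 0.17576
ln(1 - 0.17576) = -0.19330
t = -137.626 / sqrt(3.793) * -0.19330 = 13.659 s

13.659 s


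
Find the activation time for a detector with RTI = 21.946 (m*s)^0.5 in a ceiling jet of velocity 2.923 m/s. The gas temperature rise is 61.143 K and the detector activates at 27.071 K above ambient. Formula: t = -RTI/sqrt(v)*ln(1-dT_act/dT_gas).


dT_act/dT_gas = 0.44275
ln(1 - 0.44275) = -0.58474
t = -21.946 / sqrt(2.923) * -0.58474 = 7.5059 s

7.5059 s


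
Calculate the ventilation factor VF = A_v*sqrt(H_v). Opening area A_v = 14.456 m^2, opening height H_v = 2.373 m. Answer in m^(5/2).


sqrt(H_v) = 1.5405
VF = 14.456 * 1.5405 = 22.269 m^(5/2)

22.269 m^(5/2)


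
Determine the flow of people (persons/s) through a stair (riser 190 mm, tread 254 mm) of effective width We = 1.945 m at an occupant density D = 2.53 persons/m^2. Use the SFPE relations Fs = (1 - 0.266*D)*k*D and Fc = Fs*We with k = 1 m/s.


1 - 0.266*D = 1 - 0.266*2.53 = 0.32702
Fs = 0.32702 * 1 * 2.53 = 0.82736 persons/(s*m)
Fc = 0.82736 * 1.945 = 1.6092 persons/s

1.6092 persons/s


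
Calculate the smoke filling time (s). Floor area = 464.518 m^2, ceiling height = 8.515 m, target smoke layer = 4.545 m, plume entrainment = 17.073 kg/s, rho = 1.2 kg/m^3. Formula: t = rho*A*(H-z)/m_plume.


H - z = 3.97 m
t = 1.2 * 464.518 * 3.97 / 17.073 = 129.62 s

129.62 s


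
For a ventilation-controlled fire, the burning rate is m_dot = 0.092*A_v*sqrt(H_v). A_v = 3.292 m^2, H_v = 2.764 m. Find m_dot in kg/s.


sqrt(H_v) = 1.6625
m_dot = 0.092 * 3.292 * 1.6625 = 0.50352 kg/s

0.50352 kg/s


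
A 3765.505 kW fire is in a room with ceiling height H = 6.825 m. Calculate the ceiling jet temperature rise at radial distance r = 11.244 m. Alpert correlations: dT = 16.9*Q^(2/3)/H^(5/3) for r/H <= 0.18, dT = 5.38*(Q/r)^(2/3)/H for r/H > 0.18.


r/H = 11.244 / 6.825 = 1.6475
r/H > 0.18, so dT = 5.38*(Q/r)^(2/3)/H
Q/r = 334.89
(Q/r)^(2/3) = 48.225
dT = 5.38 * 48.225 / 6.825 = 38.014 K

38.014 K


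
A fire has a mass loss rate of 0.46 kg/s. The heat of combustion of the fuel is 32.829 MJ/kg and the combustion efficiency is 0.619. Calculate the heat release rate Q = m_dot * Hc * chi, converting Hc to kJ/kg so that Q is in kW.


Hc = 32.829 MJ/kg = 32.829 * 1000 kJ/kg = 32829 kJ/kg
Q = 0.46 kg/s * 32829 kJ/kg * 0.619 = 9347.7 kW

9347.7 kW


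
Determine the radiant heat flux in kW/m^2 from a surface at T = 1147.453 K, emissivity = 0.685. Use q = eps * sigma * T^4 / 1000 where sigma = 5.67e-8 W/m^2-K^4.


T^4 = 1.7336e+12
q = 0.685 * 5.67e-8 * 1.7336e+12 / 1000 = 67.331 kW/m^2

67.331 kW/m^2


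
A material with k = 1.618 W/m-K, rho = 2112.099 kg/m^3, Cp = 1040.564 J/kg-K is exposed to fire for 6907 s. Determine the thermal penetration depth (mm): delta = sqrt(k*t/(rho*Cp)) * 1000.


alpha = 1.618 / (2112.099 * 1040.564) = 7.3620e-07 m^2/s
alpha * t = 0.0050849
delta = sqrt(0.0050849) * 1000 = 71.309 mm

71.309 mm


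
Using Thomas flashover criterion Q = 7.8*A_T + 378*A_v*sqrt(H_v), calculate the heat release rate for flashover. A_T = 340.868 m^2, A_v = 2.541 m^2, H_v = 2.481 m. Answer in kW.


7.8*A_T = 2658.8
sqrt(H_v) = 1.5751
378*A_v*sqrt(H_v) = 1512.9
Q = 2658.8 + 1512.9 = 4171.7 kW

4171.7 kW


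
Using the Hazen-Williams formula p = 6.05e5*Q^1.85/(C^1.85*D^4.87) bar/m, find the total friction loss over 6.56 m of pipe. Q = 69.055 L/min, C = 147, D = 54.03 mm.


Q^1.85 = 2526.5
C^1.85 = 10222
D^4.87 = 2.7411e+08
p/m = 0.00054550 bar/m
p_total = 0.00054550 * 6.56 = 0.0035785 bar

0.0035785 bar


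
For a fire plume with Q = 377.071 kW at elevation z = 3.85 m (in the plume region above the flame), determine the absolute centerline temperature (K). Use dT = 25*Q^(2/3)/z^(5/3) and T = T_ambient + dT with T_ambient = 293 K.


Q^(2/3) = 52.193
z^(5/3) = 9.4573
dT = 25 * 52.193 / 9.4573 = 137.97 K
T = 293 + 137.97 = 430.97 K

430.97 K


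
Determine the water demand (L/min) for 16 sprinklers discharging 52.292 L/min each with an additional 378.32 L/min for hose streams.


Sprinkler demand = 16 * 52.292 = 836.672 L/min
Total = 836.672 + 378.32 = 1214.992 L/min

1214.992 L/min


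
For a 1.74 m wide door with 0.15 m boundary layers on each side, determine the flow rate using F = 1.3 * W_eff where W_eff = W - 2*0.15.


W_eff = 1.74 - 0.30 = 1.44 m
F = 1.3 * 1.44 = 1.872 persons/s

1.872 persons/s


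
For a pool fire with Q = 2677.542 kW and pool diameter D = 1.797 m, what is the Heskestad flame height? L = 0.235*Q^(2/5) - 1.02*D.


Q^(2/5) = 23.501
0.235 * Q^(2/5) = 5.5228
1.02 * D = 1.8329
L = 3.6899 m

3.6899 m


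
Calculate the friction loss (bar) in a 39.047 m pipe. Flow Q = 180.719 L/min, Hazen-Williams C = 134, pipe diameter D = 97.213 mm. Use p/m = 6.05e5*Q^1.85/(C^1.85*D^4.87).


Q^1.85 = 14978
C^1.85 = 8612.8
D^4.87 = 4.7887e+09
p/m = 0.00021971 bar/m
p_total = 0.00021971 * 39.047 = 0.0085790 bar

0.0085790 bar


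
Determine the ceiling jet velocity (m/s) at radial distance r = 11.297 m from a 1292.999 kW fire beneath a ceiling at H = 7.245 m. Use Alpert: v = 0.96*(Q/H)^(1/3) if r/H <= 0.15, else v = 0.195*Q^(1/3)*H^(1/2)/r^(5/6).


r/H = 11.297 / 7.245 = 1.5593
r/H > 0.15, so v = 0.195*Q^(1/3)*H^(1/2)/r^(5/6)
Q^(1/3) = 10.894
H^(1/2) = 2.6917
r^(5/6) = 7.5417
v = 0.195 * 10.894 * 2.6917 / 7.5417 = 0.75820 m/s

0.75820 m/s


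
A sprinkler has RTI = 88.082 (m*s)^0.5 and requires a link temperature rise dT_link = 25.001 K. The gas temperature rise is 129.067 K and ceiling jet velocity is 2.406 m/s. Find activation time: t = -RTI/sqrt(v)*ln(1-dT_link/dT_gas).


dT_link/dT_gas = 0.19371
ln(1 - 0.19371) = -0.21531
t = -88.082 / sqrt(2.406) * -0.21531 = 12.226 s

12.226 s


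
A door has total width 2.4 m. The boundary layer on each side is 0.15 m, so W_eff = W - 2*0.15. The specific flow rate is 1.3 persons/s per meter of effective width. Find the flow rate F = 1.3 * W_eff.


W_eff = 2.4 - 0.30 = 2.1 m
F = 1.3 * 2.1 = 2.73 persons/s

2.73 persons/s


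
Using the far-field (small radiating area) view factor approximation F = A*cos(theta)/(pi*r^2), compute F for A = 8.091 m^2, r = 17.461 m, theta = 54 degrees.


cos(54 deg) = 0.58779
pi*r^2 = 957.83
F = 8.091 * 0.58779 / 957.83 = 0.0049652

0.0049652


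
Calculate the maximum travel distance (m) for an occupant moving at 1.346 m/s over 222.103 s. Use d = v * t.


d = 1.346 * 222.103 = 298.95 m

298.95 m


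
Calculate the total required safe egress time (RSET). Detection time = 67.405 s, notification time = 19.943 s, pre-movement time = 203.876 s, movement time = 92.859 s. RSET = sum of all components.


Total = 67.405 + 19.943 + 203.876 + 92.859 = 384.083 s

384.083 s


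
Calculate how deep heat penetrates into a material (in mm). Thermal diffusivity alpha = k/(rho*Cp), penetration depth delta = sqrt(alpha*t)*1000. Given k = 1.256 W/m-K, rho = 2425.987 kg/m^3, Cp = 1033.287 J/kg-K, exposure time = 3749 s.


alpha = 1.256 / (2425.987 * 1033.287) = 5.0105e-07 m^2/s
alpha * t = 0.0018784
delta = sqrt(0.0018784) * 1000 = 43.341 mm

43.341 mm


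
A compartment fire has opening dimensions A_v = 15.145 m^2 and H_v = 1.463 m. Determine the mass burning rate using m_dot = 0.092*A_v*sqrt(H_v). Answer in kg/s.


sqrt(H_v) = 1.2095
m_dot = 0.092 * 15.145 * 1.2095 = 1.6853 kg/s

1.6853 kg/s


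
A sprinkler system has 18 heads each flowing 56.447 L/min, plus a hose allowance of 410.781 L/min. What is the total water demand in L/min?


Sprinkler demand = 18 * 56.447 = 1016.046 L/min
Total = 1016.046 + 410.781 = 1426.827 L/min

1426.827 L/min


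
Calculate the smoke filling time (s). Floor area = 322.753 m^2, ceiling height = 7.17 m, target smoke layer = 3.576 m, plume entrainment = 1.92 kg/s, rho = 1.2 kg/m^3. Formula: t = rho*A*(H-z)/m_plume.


H - z = 3.594 m
t = 1.2 * 322.753 * 3.594 / 1.92 = 724.98 s

724.98 s


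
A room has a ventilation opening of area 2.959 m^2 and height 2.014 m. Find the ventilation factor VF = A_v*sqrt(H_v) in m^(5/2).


sqrt(H_v) = 1.4192
VF = 2.959 * 1.4192 = 4.1993 m^(5/2)

4.1993 m^(5/2)


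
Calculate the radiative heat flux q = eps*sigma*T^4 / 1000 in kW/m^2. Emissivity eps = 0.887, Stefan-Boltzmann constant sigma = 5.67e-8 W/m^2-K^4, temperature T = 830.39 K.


T^4 = 4.7548e+11
q = 0.887 * 5.67e-8 * 4.7548e+11 / 1000 = 23.913 kW/m^2

23.913 kW/m^2


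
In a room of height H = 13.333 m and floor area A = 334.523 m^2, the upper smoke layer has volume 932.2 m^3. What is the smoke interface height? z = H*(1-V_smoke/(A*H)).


V/(A*H) = 0.20900
1 - 0.20900 = 0.79100
z = 13.333 * 0.79100 = 10.546 m

10.546 m


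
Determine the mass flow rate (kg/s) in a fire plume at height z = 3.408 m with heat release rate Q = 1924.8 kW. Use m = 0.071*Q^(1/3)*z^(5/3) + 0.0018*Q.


Q^(1/3) = 12.439
z^(5/3) = 7.7179
First term = 0.071 * 12.439 * 7.7179 = 6.8164
Second term = 0.0018 * 1924.8 = 3.4646
m = 10.281 kg/s

10.281 kg/s


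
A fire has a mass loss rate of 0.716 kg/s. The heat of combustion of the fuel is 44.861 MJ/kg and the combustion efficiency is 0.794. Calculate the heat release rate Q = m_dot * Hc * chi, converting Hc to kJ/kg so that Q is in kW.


Hc = 44.861 MJ/kg = 44.861 * 1000 kJ/kg = 44861 kJ/kg
Q = 0.716 kg/s * 44861 kJ/kg * 0.794 = 25504 kW

25504 kW


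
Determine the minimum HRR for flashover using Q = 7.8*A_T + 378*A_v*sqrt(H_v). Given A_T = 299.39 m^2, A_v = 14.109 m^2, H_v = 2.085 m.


7.8*A_T = 2335.242
sqrt(H_v) = 1.4440
378*A_v*sqrt(H_v) = 7700.9
Q = 2335.242 + 7700.9 = 10036 kW

10036 kW


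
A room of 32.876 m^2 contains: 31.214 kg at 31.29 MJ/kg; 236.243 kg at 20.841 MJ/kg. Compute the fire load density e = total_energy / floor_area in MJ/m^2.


Total energy = 31.214*31.29 + 236.243*20.841
= 976.6861 + 4923.540
= 5900.226 MJ
e = 5900.226 / 32.876 = 179.47 MJ/m^2

179.47 MJ/m^2


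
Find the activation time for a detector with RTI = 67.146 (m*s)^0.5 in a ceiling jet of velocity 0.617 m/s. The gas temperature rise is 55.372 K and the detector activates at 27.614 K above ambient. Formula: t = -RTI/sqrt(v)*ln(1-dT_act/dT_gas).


dT_act/dT_gas = 0.49870
ln(1 - 0.49870) = -0.69055
t = -67.146 / sqrt(0.617) * -0.69055 = 59.030 s

59.030 s


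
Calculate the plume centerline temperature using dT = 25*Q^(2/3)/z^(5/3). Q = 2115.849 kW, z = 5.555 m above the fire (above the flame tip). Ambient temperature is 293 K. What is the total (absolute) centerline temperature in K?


Q^(2/3) = 164.81
z^(5/3) = 17.424
dT = 25 * 164.81 / 17.424 = 236.48 K
T = 293 + 236.48 = 529.48 K

529.48 K


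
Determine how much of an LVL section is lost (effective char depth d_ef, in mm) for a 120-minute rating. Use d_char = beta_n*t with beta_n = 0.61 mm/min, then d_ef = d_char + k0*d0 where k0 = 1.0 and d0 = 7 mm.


d_char = 0.61 * 120 = 73.2 mm
d_ef = 73.2 + 1.0*7 = 80.2 mm

80.2 mm


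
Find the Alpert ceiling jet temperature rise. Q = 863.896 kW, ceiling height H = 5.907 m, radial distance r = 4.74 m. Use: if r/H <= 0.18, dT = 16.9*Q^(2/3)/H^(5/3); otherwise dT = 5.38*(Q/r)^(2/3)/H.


r/H = 4.74 / 5.907 = 0.80244
r/H > 0.18, so dT = 5.38*(Q/r)^(2/3)/H
Q/r = 182.26
(Q/r)^(2/3) = 32.146
dT = 5.38 * 32.146 / 5.907 = 29.278 K

29.278 K


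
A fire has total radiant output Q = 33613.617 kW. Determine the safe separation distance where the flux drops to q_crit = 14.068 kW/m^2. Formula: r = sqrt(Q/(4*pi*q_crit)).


4*pi*q_crit = 176.78
Q/(4*pi*q_crit) = 190.14
r = sqrt(190.14) = 13.789 m

13.789 m


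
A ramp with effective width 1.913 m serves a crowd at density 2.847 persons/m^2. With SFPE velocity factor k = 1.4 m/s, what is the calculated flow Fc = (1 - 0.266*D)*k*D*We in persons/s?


1 - 0.266*D = 1 - 0.266*2.847 = 0.24270
Fs = 0.24270 * 1.4 * 2.847 = 0.96735 persons/(s*m)
Fc = 0.96735 * 1.913 = 1.8505 persons/s

1.8505 persons/s


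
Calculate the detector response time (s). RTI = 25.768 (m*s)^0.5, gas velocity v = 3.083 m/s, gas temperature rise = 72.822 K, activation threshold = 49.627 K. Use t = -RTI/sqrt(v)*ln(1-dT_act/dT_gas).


dT_act/dT_gas = 0.68148
ln(1 - 0.68148) = -1.1441
t = -25.768 / sqrt(3.083) * -1.1441 = 16.790 s

16.790 s


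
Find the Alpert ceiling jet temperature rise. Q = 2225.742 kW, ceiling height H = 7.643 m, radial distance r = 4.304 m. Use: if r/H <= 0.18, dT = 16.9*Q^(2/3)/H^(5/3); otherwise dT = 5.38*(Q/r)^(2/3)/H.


r/H = 4.304 / 7.643 = 0.56313
r/H > 0.18, so dT = 5.38*(Q/r)^(2/3)/H
Q/r = 517.13
(Q/r)^(2/3) = 64.427
dT = 5.38 * 64.427 / 7.643 = 45.351 K

45.351 K


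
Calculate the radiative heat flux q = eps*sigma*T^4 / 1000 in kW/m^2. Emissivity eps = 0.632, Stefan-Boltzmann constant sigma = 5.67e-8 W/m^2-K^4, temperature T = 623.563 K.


T^4 = 1.5119e+11
q = 0.632 * 5.67e-8 * 1.5119e+11 / 1000 = 5.4178 kW/m^2

5.4178 kW/m^2


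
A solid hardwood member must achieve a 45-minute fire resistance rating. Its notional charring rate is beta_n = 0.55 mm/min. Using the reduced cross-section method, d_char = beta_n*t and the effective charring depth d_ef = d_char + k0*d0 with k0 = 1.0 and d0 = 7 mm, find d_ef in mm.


d_char = 0.55 * 45 = 24.75 mm
d_ef = 24.75 + 1.0*7 = 31.75 mm

31.75 mm


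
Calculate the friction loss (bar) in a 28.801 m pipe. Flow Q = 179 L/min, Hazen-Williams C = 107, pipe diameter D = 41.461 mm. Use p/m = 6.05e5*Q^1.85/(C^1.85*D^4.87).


Q^1.85 = 14716
C^1.85 = 5680.2
D^4.87 = 7.5493e+07
p/m = 0.020762 bar/m
p_total = 0.020762 * 28.801 = 0.59796 bar

0.59796 bar


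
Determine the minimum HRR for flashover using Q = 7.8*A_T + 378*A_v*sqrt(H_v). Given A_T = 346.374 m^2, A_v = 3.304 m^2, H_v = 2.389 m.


7.8*A_T = 2701.7
sqrt(H_v) = 1.5456
378*A_v*sqrt(H_v) = 1930.4
Q = 2701.7 + 1930.4 = 4632.1 kW

4632.1 kW


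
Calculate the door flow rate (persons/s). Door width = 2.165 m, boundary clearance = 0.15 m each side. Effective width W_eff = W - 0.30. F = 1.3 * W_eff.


W_eff = 2.165 - 0.30 = 1.865 m
F = 1.3 * 1.865 = 2.4245 persons/s

2.4245 persons/s


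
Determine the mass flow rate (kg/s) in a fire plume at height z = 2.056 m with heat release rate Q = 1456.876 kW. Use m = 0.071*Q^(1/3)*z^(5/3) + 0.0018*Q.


Q^(1/3) = 11.336
z^(5/3) = 3.3243
First term = 0.071 * 11.336 * 3.3243 = 2.6757
Second term = 0.0018 * 1456.876 = 2.6224
m = 5.2981 kg/s

5.2981 kg/s


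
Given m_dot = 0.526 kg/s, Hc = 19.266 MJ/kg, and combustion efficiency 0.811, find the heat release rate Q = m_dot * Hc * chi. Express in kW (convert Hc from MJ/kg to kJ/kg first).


Hc = 19.266 MJ/kg = 19.266 * 1000 kJ/kg = 19266 kJ/kg
Q = 0.526 kg/s * 19266 kJ/kg * 0.811 = 8218.6 kW

8218.6 kW


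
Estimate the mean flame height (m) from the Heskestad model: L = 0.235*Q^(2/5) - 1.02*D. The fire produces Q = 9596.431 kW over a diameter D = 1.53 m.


Q^(2/5) = 39.160
0.235 * Q^(2/5) = 9.2026
1.02 * D = 1.5606
L = 7.6420 m

7.6420 m


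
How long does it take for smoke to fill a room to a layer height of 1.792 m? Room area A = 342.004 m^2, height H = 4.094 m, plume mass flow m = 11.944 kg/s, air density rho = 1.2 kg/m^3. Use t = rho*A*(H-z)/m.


H - z = 2.302 m
t = 1.2 * 342.004 * 2.302 / 11.944 = 79.098 s

79.098 s


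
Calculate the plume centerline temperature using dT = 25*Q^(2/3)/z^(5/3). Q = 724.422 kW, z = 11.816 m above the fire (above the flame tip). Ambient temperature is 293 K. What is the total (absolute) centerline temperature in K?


Q^(2/3) = 80.661
z^(5/3) = 61.299
dT = 25 * 80.661 / 61.299 = 32.897 K
T = 293 + 32.897 = 325.90 K

325.90 K


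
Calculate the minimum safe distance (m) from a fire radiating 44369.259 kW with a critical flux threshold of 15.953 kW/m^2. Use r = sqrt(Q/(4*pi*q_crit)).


4*pi*q_crit = 200.47
Q/(4*pi*q_crit) = 221.32
r = sqrt(221.32) = 14.877 m

14.877 m


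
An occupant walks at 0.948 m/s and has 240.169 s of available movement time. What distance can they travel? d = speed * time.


d = 0.948 * 240.169 = 227.68 m

227.68 m


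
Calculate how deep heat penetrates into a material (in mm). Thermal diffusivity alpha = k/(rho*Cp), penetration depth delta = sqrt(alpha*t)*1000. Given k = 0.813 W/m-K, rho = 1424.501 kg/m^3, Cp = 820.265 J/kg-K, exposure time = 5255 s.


alpha = 0.813 / (1424.501 * 820.265) = 6.9578e-07 m^2/s
alpha * t = 0.0036563
delta = sqrt(0.0036563) * 1000 = 60.468 mm

60.468 mm


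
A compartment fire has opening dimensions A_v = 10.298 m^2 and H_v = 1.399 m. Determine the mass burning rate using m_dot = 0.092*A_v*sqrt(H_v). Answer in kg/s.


sqrt(H_v) = 1.1828
m_dot = 0.092 * 10.298 * 1.1828 = 1.1206 kg/s

1.1206 kg/s


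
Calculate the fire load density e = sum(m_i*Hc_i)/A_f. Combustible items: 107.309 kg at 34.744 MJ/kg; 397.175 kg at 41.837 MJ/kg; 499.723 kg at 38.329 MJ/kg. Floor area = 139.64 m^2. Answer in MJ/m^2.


Total energy = 107.309*34.744 + 397.175*41.837 + 499.723*38.329
= 3728.344 + 16616.61 + 19153.88
= 39498.84 MJ
e = 39498.84 / 139.64 = 282.86 MJ/m^2

282.86 MJ/m^2


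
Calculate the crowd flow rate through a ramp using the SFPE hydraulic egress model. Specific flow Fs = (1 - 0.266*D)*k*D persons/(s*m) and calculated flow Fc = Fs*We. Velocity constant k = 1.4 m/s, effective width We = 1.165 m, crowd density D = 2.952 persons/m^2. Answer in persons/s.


1 - 0.266*D = 1 - 0.266*2.952 = 0.21477
Fs = 0.21477 * 1.4 * 2.952 = 0.88759 persons/(s*m)
Fc = 0.88759 * 1.165 = 1.0340 persons/s

1.0340 persons/s


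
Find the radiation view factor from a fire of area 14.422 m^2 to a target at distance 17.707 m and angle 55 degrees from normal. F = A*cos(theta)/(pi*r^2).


cos(55 deg) = 0.57358
pi*r^2 = 985.01
F = 14.422 * 0.57358 / 985.01 = 0.0083980

0.0083980


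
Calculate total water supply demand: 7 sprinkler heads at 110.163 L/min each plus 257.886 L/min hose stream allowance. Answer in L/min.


Sprinkler demand = 7 * 110.163 = 771.141 L/min
Total = 771.141 + 257.886 = 1029.027 L/min

1029.027 L/min


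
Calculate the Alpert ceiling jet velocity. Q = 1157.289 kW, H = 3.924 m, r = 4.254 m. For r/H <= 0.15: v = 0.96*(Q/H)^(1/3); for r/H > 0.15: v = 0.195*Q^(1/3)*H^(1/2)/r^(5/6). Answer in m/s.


r/H = 4.254 / 3.924 = 1.0841
r/H > 0.15, so v = 0.195*Q^(1/3)*H^(1/2)/r^(5/6)
Q^(1/3) = 10.499
H^(1/2) = 1.9809
r^(5/6) = 3.3419
v = 0.195 * 10.499 * 1.9809 / 3.3419 = 1.2135 m/s

1.2135 m/s


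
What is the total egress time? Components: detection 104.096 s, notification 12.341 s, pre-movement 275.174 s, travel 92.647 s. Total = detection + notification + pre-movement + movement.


Total = 104.096 + 12.341 + 275.174 + 92.647 = 484.258 s

484.258 s


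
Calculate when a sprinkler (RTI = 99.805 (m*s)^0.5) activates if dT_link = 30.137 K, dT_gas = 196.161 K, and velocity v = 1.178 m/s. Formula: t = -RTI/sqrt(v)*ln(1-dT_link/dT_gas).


dT_link/dT_gas = 0.15363
ln(1 - 0.15363) = -0.16680
t = -99.805 / sqrt(1.178) * -0.16680 = 15.339 s

15.339 s


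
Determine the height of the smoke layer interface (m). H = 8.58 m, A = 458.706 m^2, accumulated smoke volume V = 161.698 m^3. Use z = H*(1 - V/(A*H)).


V/(A*H) = 0.041085
1 - 0.041085 = 0.95892
z = 8.58 * 0.95892 = 8.2275 m

8.2275 m


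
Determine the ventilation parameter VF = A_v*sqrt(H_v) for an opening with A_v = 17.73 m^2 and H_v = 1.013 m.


sqrt(H_v) = 1.0065
VF = 17.73 * 1.0065 = 17.845 m^(5/2)

17.845 m^(5/2)


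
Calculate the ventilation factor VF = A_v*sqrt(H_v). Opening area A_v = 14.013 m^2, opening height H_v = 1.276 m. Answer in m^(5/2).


sqrt(H_v) = 1.1296
VF = 14.013 * 1.1296 = 15.829 m^(5/2)

15.829 m^(5/2)


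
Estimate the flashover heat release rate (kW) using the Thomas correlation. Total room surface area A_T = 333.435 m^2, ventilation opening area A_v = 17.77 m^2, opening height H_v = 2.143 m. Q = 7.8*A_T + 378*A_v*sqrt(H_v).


7.8*A_T = 2600.793
sqrt(H_v) = 1.4639
378*A_v*sqrt(H_v) = 9833.1
Q = 2600.793 + 9833.1 = 12434 kW

12434 kW


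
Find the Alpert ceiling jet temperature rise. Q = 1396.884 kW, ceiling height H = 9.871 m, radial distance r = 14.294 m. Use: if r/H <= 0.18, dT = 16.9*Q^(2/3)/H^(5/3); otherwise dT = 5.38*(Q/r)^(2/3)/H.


r/H = 14.294 / 9.871 = 1.4481
r/H > 0.18, so dT = 5.38*(Q/r)^(2/3)/H
Q/r = 97.725
(Q/r)^(2/3) = 21.216
dT = 5.38 * 21.216 / 9.871 = 11.564 K

11.564 K


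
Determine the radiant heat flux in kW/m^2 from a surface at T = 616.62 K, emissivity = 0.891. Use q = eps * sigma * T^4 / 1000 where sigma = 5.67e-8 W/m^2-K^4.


T^4 = 1.4457e+11
q = 0.891 * 5.67e-8 * 1.4457e+11 / 1000 = 7.3035 kW/m^2

7.3035 kW/m^2


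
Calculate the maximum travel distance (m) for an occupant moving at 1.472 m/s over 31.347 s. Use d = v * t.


d = 1.472 * 31.347 = 46.143 m

46.143 m


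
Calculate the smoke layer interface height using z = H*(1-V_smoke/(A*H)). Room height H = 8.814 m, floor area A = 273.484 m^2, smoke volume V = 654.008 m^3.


V/(A*H) = 0.27132
1 - 0.27132 = 0.72868
z = 8.814 * 0.72868 = 6.4226 m

6.4226 m


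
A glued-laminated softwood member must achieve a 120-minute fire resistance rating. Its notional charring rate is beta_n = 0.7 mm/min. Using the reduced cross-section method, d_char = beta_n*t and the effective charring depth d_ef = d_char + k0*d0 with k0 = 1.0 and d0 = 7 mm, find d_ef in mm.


d_char = 0.7 * 120 = 84 mm
d_ef = 84 + 1.0*7 = 91 mm

91 mm


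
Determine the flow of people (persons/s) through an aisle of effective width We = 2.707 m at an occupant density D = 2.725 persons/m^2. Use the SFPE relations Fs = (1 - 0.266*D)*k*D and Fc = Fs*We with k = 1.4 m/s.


1 - 0.266*D = 1 - 0.266*2.725 = 0.27515
Fs = 0.27515 * 1.4 * 2.725 = 1.0497 persons/(s*m)
Fc = 1.0497 * 2.707 = 2.8415 persons/s

2.8415 persons/s


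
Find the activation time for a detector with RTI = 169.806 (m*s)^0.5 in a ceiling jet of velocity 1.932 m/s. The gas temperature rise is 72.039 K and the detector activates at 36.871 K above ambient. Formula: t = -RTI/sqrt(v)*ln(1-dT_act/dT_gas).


dT_act/dT_gas = 0.51182
ln(1 - 0.51182) = -0.71707
t = -169.806 / sqrt(1.932) * -0.71707 = 87.602 s

87.602 s


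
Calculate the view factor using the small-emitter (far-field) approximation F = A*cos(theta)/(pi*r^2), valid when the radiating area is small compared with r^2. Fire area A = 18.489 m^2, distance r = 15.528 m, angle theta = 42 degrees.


cos(42 deg) = 0.74314
pi*r^2 = 757.50
F = 18.489 * 0.74314 / 757.50 = 0.018139

0.018139


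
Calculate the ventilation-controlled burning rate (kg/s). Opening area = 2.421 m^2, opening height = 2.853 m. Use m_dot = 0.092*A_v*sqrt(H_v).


sqrt(H_v) = 1.6891
m_dot = 0.092 * 2.421 * 1.6891 = 0.37621 kg/s

0.37621 kg/s


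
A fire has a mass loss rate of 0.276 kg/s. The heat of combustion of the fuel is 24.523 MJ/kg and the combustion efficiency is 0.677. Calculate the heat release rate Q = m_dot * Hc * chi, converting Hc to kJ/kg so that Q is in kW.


Hc = 24.523 MJ/kg = 24.523 * 1000 kJ/kg = 24523 kJ/kg
Q = 0.276 kg/s * 24523 kJ/kg * 0.677 = 4582.2 kW

4582.2 kW


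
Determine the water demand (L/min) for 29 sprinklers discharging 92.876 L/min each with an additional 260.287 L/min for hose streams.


Sprinkler demand = 29 * 92.876 = 2693.404 L/min
Total = 2693.404 + 260.287 = 2953.691 L/min

2953.691 L/min


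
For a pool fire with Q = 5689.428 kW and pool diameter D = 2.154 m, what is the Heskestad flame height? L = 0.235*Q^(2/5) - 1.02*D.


Q^(2/5) = 31.771
0.235 * Q^(2/5) = 7.4661
1.02 * D = 2.1971
L = 5.2690 m

5.2690 m


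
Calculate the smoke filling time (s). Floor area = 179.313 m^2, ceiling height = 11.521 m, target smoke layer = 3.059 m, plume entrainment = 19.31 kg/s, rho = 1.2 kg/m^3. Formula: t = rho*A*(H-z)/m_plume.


H - z = 8.462 m
t = 1.2 * 179.313 * 8.462 / 19.31 = 94.294 s

94.294 s


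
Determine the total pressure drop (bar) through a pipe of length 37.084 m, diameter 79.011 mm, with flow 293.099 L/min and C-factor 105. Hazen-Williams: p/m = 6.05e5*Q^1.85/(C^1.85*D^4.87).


Q^1.85 = 36642
C^1.85 = 5485.3
D^4.87 = 1.7448e+09
p/m = 0.0023163 bar/m
p_total = 0.0023163 * 37.084 = 0.085897 bar

0.085897 bar


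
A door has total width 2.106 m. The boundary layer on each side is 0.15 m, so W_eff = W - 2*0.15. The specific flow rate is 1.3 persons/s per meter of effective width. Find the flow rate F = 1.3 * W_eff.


W_eff = 2.106 - 0.30 = 1.806 m
F = 1.3 * 1.806 = 2.3478 persons/s

2.3478 persons/s


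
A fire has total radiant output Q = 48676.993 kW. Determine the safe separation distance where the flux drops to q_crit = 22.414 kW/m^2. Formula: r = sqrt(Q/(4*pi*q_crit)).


4*pi*q_crit = 281.66
Q/(4*pi*q_crit) = 172.82
r = sqrt(172.82) = 13.146 m

13.146 m


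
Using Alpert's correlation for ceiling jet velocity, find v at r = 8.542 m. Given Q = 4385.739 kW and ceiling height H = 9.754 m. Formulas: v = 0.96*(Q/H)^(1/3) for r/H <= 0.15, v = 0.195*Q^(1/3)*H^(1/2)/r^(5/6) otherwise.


r/H = 8.542 / 9.754 = 0.87574
r/H > 0.15, so v = 0.195*Q^(1/3)*H^(1/2)/r^(5/6)
Q^(1/3) = 16.369
H^(1/2) = 3.1231
r^(5/6) = 5.9745
v = 0.195 * 16.369 * 3.1231 / 5.9745 = 1.6686 m/s

1.6686 m/s


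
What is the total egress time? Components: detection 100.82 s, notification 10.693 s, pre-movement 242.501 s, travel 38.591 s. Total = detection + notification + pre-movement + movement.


Total = 100.82 + 10.693 + 242.501 + 38.591 = 392.605 s

392.605 s


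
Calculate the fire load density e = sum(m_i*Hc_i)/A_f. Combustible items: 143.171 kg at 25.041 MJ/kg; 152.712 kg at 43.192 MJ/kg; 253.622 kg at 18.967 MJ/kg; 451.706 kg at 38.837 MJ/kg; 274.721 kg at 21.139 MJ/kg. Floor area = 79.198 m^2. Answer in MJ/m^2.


Total energy = 143.171*25.041 + 152.712*43.192 + 253.622*18.967 + 451.706*38.837 + 274.721*21.139
= 3585.145 + 6595.937 + 4810.448 + 17542.91 + 5807.327
= 38341.76 MJ
e = 38341.76 / 79.198 = 484.13 MJ/m^2

484.13 MJ/m^2
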